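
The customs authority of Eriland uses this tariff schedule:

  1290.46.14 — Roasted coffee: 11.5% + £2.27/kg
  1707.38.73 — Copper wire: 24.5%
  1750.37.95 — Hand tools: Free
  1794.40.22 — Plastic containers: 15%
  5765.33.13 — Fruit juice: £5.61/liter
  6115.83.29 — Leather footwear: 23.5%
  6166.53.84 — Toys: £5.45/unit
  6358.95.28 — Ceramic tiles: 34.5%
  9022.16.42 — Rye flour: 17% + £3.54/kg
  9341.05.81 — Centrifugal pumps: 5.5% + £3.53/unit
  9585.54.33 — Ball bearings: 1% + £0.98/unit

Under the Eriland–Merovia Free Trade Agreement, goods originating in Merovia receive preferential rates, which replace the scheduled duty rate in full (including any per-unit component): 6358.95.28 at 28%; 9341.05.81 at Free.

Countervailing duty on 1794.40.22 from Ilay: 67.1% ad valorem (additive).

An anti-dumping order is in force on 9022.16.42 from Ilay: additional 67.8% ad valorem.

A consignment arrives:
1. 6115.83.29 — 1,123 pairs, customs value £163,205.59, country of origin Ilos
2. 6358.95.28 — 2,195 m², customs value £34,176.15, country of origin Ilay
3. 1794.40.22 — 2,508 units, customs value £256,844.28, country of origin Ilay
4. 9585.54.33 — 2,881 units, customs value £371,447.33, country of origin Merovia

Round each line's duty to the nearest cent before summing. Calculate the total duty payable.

£267,551.08

Line 1 (6115.83.29, Ilos, 1,123 pairs, £163,205.59):
Base rate for 6115.83.29 is 23.5%.
Duty = £163,205.59 × 23.5% = £38,353.31.
Line 2 (6358.95.28, Ilay, 2,195 m², £34,176.15):
Base rate for 6358.95.28 is 34.5%.
6358.95.28 has an FTA preferential rate, but origin Ilay is not Merovia; base rate stands.
Duty = £34,176.15 × 34.5% = £11,790.77.
Line 3 (1794.40.22, Ilay, 2,508 units, £256,844.28):
Base rate for 1794.40.22 is 15%.
Additional duty on 1794.40.22 from Ilay: +67.1%. Applied ad valorem rate: 15% + 67.1% = 82.1%.
Duty = £256,844.28 × 82.1% = £210,869.15.
Line 4 (9585.54.33, Merovia, 2,881 units, £371,447.33):
Base rate for 9585.54.33 is 1% + £0.98/unit.
Origin Merovia is the FTA partner but 9585.54.33 is not on the preference list; base rate stands.
Duty = £371,447.33 × 1% + 2,881 × £0.98 = £6,537.85.
Total = £38,353.31 + £11,790.77 + £210,869.15 + £6,537.85 = £267,551.08.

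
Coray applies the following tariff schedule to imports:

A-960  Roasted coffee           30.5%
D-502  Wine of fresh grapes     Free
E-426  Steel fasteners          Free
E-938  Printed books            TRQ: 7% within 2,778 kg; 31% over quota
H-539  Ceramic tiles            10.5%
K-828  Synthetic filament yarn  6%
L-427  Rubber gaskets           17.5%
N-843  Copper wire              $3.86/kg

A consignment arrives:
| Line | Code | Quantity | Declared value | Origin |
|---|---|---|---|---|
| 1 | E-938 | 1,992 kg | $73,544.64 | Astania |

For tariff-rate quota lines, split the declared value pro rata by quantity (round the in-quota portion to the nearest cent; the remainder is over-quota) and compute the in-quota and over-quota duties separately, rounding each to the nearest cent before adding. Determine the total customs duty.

Line 1 (E-938, Astania, 1,992 kg, $73,544.64):
Code E-938 is under a tariff-rate quota (threshold 2,778 kg). Quantity 1,992 kg is within the quota, so the in-quota rate 7% applies to the full value.
Duty = $73,544.64 × 7% = $5,148.12.

$5,148.12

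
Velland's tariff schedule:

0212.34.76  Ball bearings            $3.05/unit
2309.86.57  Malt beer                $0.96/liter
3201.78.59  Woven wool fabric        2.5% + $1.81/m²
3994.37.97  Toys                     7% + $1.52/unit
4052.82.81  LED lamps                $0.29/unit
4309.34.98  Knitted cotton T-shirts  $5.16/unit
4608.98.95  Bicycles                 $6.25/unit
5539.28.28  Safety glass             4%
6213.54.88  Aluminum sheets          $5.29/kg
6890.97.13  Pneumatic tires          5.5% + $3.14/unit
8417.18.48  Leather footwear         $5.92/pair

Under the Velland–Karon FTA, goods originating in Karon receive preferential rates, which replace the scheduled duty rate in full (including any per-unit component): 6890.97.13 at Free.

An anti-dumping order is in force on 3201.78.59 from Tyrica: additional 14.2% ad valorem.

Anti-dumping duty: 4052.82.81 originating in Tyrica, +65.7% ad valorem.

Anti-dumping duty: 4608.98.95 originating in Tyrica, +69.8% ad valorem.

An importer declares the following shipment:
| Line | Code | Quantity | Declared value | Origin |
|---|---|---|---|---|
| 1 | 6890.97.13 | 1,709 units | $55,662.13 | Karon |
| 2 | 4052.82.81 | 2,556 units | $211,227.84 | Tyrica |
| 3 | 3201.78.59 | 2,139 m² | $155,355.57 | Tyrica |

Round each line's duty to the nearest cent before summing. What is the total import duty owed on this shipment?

Line 1 (6890.97.13, Karon, 1,709 units, $55,662.13):
Base rate for 6890.97.13 is 5.5% + $3.14/unit.
Origin Karon qualifies under the Velland–Karon agreement and 6890.97.13 is covered: preferential rate Free applies instead.
Duty = $55,662.13 × 0% = $0.00.
Line 2 (4052.82.81, Tyrica, 2,556 units, $211,227.84):
Base rate for 4052.82.81 is $0.29/unit.
Additional duty on 4052.82.81 from Tyrica: +65.7% ad valorem. Applied ad valorem rate = 65.7%.
Duty = $211,227.84 × 65.7% + 2,556 × $0.29 = $139,517.93.
Line 3 (3201.78.59, Tyrica, 2,139 m², $155,355.57):
Base rate for 3201.78.59 is 2.5% + $1.81/m².
Additional duty on 3201.78.59 from Tyrica: +14.2%. Applied ad valorem rate: 2.5% + 14.2% = 16.7%.
Duty = $155,355.57 × 16.7% + 2,139 × $1.81 = $29,815.97.
Total = $0.00 + $139,517.93 + $29,815.97 = $169,333.90.

$169,333.90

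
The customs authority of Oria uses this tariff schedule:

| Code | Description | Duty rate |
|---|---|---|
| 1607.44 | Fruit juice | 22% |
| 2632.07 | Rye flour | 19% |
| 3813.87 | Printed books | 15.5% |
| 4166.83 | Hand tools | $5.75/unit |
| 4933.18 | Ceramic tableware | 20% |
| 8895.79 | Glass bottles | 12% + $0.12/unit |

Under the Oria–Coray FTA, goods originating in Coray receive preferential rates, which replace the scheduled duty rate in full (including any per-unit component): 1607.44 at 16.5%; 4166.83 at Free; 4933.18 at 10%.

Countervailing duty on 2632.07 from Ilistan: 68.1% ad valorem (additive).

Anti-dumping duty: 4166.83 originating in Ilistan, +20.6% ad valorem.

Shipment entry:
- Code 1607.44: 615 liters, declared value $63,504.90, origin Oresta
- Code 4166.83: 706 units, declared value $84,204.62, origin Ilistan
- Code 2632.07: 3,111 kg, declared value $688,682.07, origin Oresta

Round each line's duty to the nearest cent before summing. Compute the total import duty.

Line 1 (1607.44, Oresta, 615 liters, $63,504.90):
Base rate for 1607.44 is 22%.
1607.44 has an FTA preferential rate, but origin Oresta is not Coray; base rate stands.
Duty = $63,504.90 × 22% = $13,971.08.
Line 2 (4166.83, Ilistan, 706 units, $84,204.62):
Base rate for 4166.83 is $5.75/unit.
4166.83 has an FTA preferential rate, but origin Ilistan is not Coray; base rate stands.
Additional duty on 4166.83 from Ilistan: +20.6% ad valorem. Applied ad valorem rate = 20.6%.
Duty = $84,204.62 × 20.6% + 706 × $5.75 = $21,405.65.
Line 3 (2632.07, Oresta, 3,111 kg, $688,682.07):
Base rate for 2632.07 is 19%.
The additional-duty order on 2632.07 targets Ilistan, not Oresta; it does not apply.
Duty = $688,682.07 × 19% = $130,849.59.
Total = $13,971.08 + $21,405.65 + $130,849.59 = $166,226.32.

$166,226.32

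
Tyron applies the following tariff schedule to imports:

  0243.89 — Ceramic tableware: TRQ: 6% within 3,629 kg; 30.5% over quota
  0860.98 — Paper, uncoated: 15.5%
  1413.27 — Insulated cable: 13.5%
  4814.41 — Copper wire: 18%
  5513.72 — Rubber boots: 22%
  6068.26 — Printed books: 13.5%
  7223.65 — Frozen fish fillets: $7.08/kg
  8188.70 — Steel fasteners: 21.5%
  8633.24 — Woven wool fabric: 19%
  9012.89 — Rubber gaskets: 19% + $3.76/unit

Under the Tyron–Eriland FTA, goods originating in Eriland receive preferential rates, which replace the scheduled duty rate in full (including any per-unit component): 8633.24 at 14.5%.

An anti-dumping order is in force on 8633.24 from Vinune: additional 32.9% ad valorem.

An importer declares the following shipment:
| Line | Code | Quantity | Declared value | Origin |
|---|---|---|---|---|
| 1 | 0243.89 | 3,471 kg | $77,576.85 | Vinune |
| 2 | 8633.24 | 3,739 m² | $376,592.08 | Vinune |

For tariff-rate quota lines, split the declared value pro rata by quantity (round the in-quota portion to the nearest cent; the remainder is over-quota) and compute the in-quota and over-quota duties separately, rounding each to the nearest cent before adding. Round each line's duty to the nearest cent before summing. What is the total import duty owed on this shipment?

$200,105.90

Line 1 (0243.89, Vinune, 3,471 kg, $77,576.85):
Code 0243.89 is under a tariff-rate quota (threshold 3,629 kg). Quantity 3,471 kg is within the quota, so the in-quota rate 6% applies to the full value.
Duty = $77,576.85 × 6% = $4,654.61.
Line 2 (8633.24, Vinune, 3,739 m², $376,592.08):
Base rate for 8633.24 is 19%.
8633.24 has an FTA preferential rate, but origin Vinune is not Eriland; base rate stands.
Additional duty on 8633.24 from Vinune: +32.9%. Applied ad valorem rate: 19% + 32.9% = 51.9%.
Duty = $376,592.08 × 51.9% = $195,451.29.
Total = $4,654.61 + $195,451.29 = $200,105.90.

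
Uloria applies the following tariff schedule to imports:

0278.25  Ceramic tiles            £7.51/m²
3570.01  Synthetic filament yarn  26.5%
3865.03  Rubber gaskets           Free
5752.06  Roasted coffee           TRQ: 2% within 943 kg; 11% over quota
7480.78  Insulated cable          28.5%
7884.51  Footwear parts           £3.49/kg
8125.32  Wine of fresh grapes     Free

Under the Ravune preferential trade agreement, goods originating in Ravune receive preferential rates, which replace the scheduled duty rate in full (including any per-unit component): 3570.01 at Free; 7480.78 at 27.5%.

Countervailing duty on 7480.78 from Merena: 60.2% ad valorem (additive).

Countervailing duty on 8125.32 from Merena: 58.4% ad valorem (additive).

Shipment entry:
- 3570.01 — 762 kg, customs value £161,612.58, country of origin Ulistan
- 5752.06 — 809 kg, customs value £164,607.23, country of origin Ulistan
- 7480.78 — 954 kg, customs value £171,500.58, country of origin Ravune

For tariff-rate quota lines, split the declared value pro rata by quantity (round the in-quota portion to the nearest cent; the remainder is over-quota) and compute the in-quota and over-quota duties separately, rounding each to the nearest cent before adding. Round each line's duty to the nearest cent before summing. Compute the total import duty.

£93,282.13

Line 1 (3570.01, Ulistan, 762 kg, £161,612.58):
Base rate for 3570.01 is 26.5%.
3570.01 has an FTA preferential rate, but origin Ulistan is not Ravune; base rate stands.
Duty = £161,612.58 × 26.5% = £42,827.33.
Line 2 (5752.06, Ulistan, 809 kg, £164,607.23):
Code 5752.06 is under a tariff-rate quota (threshold 943 kg). Quantity 809 kg is within the quota, so the in-quota rate 2% applies to the full value.
Duty = £164,607.23 × 2% = £3,292.14.
Line 3 (7480.78, Ravune, 954 kg, £171,500.58):
Base rate for 7480.78 is 28.5%.
Origin Ravune qualifies under the Uloria–Ravune agreement and 7480.78 is covered: preferential rate 27.5% applies instead.
The additional-duty order on 7480.78 targets Merena, not Ravune; it does not apply.
Duty = £171,500.58 × 27.5% = £47,162.66.
Total = £42,827.33 + £3,292.14 + £47,162.66 = £93,282.13.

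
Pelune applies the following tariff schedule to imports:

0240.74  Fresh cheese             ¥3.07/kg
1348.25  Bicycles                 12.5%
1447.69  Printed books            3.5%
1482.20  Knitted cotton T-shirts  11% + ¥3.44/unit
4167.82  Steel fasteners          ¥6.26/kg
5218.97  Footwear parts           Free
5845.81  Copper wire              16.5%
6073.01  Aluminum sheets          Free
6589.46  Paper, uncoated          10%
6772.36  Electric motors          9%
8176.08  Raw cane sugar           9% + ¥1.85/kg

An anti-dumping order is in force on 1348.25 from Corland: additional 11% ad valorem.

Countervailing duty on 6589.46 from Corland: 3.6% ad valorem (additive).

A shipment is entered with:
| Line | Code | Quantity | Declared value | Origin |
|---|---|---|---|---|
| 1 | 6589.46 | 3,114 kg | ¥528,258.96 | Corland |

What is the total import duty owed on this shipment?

¥71,843.22

Line 1 (6589.46, Corland, 3,114 kg, ¥528,258.96):
Base rate for 6589.46 is 10%.
Additional duty on 6589.46 from Corland: +3.6%. Applied ad valorem rate: 10% + 3.6% = 13.6%.
Duty = ¥528,258.96 × 13.6% = ¥71,843.22.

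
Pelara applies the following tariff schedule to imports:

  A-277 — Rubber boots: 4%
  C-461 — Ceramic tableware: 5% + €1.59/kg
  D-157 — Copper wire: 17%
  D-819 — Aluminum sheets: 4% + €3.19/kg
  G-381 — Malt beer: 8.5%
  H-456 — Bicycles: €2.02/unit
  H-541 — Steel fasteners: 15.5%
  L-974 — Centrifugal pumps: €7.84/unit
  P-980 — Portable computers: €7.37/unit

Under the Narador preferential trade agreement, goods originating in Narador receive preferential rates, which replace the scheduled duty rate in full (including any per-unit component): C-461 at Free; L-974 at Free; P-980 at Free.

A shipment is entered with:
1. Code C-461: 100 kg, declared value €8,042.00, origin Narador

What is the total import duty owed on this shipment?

€0.00

Line 1 (C-461, Narador, 100 kg, €8,042.00):
Base rate for C-461 is 5% + €1.59/kg.
Origin Narador qualifies under the Pelara–Narador agreement and C-461 is covered: preferential rate Free applies instead.
Duty = €8,042.00 × 0% = €0.00.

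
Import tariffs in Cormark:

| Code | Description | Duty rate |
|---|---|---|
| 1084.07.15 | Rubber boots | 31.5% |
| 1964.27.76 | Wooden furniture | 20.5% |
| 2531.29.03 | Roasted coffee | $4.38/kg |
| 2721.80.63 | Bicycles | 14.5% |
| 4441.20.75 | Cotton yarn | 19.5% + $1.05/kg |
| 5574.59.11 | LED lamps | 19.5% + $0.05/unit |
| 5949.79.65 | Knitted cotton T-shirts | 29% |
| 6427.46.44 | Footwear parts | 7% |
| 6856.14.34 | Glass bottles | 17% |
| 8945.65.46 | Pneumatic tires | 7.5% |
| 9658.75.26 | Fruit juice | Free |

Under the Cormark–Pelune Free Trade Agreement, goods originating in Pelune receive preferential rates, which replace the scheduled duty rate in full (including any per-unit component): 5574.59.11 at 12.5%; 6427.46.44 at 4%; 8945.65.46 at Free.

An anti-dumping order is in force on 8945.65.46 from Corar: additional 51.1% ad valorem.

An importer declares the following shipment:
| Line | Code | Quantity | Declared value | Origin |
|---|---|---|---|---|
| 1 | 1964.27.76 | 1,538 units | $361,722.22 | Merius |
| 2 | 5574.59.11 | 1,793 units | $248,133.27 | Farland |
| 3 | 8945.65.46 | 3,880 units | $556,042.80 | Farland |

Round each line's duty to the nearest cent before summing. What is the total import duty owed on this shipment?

$164,331.91

Line 1 (1964.27.76, Merius, 1,538 units, $361,722.22):
Base rate for 1964.27.76 is 20.5%.
Duty = $361,722.22 × 20.5% = $74,153.06.
Line 2 (5574.59.11, Farland, 1,793 units, $248,133.27):
Base rate for 5574.59.11 is 19.5% + $0.05/unit.
5574.59.11 has an FTA preferential rate, but origin Farland is not Pelune; base rate stands.
Duty = $248,133.27 × 19.5% + 1,793 × $0.05 = $48,475.64.
Line 3 (8945.65.46, Farland, 3,880 units, $556,042.80):
Base rate for 8945.65.46 is 7.5%.
8945.65.46 has an FTA preferential rate, but origin Farland is not Pelune; base rate stands.
The additional-duty order on 8945.65.46 targets Corar, not Farland; it does not apply.
Duty = $556,042.80 × 7.5% = $41,703.21.
Total = $74,153.06 + $48,475.64 + $41,703.21 = $164,331.91.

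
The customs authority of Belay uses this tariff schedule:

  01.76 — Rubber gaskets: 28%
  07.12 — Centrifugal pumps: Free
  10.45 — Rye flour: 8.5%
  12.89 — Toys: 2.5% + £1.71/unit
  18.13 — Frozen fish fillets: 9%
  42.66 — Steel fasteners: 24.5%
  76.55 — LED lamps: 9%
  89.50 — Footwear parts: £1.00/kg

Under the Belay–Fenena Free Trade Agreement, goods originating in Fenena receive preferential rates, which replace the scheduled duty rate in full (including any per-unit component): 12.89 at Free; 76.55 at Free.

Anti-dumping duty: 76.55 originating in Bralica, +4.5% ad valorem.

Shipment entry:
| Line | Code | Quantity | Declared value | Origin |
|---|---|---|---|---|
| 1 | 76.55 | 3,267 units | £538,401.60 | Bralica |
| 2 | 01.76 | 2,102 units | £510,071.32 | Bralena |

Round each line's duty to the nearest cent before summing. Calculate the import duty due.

£215,504.19

Line 1 (76.55, Bralica, 3,267 units, £538,401.60):
Base rate for 76.55 is 9%.
76.55 has an FTA preferential rate, but origin Bralica is not Fenena; base rate stands.
Additional duty on 76.55 from Bralica: +4.5%. Applied ad valorem rate: 9% + 4.5% = 13.5%.
Duty = £538,401.60 × 13.5% = £72,684.22.
Line 2 (01.76, Bralena, 2,102 units, £510,071.32):
Base rate for 01.76 is 28%.
Duty = £510,071.32 × 28% = £142,819.97.
Total = £72,684.22 + £142,819.97 = £215,504.19.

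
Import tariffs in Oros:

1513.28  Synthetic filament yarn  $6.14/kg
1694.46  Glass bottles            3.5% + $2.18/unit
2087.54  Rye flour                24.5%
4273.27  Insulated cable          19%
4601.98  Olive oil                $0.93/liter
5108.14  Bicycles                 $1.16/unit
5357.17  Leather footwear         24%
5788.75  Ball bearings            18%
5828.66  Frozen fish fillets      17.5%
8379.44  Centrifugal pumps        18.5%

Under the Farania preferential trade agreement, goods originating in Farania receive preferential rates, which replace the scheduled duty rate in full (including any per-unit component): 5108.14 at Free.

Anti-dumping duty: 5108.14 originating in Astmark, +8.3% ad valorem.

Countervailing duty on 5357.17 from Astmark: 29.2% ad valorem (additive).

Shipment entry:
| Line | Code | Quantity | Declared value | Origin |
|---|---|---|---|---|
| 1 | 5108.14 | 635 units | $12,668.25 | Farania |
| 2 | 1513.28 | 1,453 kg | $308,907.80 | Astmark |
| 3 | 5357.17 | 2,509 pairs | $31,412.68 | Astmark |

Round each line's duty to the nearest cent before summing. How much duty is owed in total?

Line 1 (5108.14, Farania, 635 units, $12,668.25):
Base rate for 5108.14 is $1.16/unit.
Origin Farania qualifies under the Oros–Farania agreement and 5108.14 is covered: preferential rate Free applies instead.
The additional-duty order on 5108.14 targets Astmark, not Farania; it does not apply.
Duty = $12,668.25 × 0% = $0.00.
Line 2 (1513.28, Astmark, 1,453 kg, $308,907.80):
Base rate for 1513.28 is $6.14/kg.
Duty = 1,453 × $6.14 = $8,921.42.
Line 3 (5357.17, Astmark, 2,509 pairs, $31,412.68):
Base rate for 5357.17 is 24%.
Additional duty on 5357.17 from Astmark: +29.2%. Applied ad valorem rate: 24% + 29.2% = 53.2%.
Duty = $31,412.68 × 53.2% = $16,711.55.
Total = $0.00 + $8,921.42 + $16,711.55 = $25,632.97.

$25,632.97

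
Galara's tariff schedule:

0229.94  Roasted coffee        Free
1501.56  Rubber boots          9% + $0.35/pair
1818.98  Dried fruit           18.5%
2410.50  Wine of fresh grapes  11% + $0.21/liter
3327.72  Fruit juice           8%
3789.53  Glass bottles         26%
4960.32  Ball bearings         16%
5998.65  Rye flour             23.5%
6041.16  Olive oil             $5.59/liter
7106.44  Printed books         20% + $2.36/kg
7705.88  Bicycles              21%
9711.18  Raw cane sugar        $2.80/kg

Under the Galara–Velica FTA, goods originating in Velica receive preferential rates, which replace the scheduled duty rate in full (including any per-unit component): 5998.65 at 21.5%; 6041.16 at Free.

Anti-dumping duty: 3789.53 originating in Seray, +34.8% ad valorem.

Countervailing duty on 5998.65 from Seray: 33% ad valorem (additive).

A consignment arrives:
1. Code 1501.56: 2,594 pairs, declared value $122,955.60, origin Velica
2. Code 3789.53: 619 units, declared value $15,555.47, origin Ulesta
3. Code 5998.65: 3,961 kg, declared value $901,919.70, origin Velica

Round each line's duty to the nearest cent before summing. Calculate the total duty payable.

$209,931.06

Line 1 (1501.56, Velica, 2,594 pairs, $122,955.60):
Base rate for 1501.56 is 9% + $0.35/pair.
Origin Velica is the FTA partner but 1501.56 is not on the preference list; base rate stands.
Duty = $122,955.60 × 9% + 2,594 × $0.35 = $11,973.90.
Line 2 (3789.53, Ulesta, 619 units, $15,555.47):
Base rate for 3789.53 is 26%.
The additional-duty order on 3789.53 targets Seray, not Ulesta; it does not apply.
Duty = $15,555.47 × 26% = $4,044.42.
Line 3 (5998.65, Velica, 3,961 kg, $901,919.70):
Base rate for 5998.65 is 23.5%.
Origin Velica qualifies under the Galara–Velica agreement and 5998.65 is covered: preferential rate 21.5% applies instead.
The additional-duty order on 5998.65 targets Seray, not Velica; it does not apply.
Duty = $901,919.70 × 21.5% = $193,912.74.
Total = $11,973.90 + $4,044.42 + $193,912.74 = $209,931.06.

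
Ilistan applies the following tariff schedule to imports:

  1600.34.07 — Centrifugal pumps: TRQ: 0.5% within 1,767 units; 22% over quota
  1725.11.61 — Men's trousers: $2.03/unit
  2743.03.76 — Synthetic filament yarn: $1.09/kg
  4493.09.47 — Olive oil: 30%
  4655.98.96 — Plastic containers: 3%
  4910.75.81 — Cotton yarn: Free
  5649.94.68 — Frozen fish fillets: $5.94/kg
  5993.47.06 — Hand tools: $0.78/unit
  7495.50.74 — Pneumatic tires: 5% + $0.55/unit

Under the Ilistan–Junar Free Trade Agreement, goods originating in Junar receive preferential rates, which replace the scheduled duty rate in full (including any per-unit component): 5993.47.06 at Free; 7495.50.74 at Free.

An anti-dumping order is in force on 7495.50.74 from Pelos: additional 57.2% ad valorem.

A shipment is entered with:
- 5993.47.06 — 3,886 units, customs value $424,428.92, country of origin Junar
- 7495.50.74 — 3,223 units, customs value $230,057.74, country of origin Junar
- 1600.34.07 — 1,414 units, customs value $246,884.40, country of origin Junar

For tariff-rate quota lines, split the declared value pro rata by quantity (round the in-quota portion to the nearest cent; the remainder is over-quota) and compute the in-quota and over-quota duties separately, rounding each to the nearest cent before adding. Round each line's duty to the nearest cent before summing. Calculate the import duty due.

$1,234.42

Line 1 (5993.47.06, Junar, 3,886 units, $424,428.92):
Base rate for 5993.47.06 is $0.78/unit.
Origin Junar qualifies under the Ilistan–Junar agreement and 5993.47.06 is covered: preferential rate Free applies instead.
Duty = $424,428.92 × 0% = $0.00.
Line 2 (7495.50.74, Junar, 3,223 units, $230,057.74):
Base rate for 7495.50.74 is 5% + $0.55/unit.
Origin Junar qualifies under the Ilistan–Junar agreement and 7495.50.74 is covered: preferential rate Free applies instead.
The additional-duty order on 7495.50.74 targets Pelos, not Junar; it does not apply.
Duty = $230,057.74 × 0% = $0.00.
Line 3 (1600.34.07, Junar, 1,414 units, $246,884.40):
Code 1600.34.07 is under a tariff-rate quota (threshold 1,767 units). Quantity 1,414 units is within the quota, so the in-quota rate 0.5% applies to the full value.
Duty = $246,884.40 × 0.5% = $1,234.42.
Total = $0.00 + $0.00 + $1,234.42 = $1,234.42.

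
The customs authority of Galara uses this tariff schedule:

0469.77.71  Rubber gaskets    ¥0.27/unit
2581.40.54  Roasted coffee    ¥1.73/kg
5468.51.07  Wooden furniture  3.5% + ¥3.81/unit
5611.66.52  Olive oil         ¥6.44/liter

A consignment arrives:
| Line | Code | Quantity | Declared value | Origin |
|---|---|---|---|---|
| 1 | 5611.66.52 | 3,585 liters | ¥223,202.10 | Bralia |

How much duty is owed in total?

¥23,087.40

Line 1 (5611.66.52, Bralia, 3,585 liters, ¥223,202.10):
Base rate for 5611.66.52 is ¥6.44/liter.
Duty = 3,585 × ¥6.44 = ¥23,087.40.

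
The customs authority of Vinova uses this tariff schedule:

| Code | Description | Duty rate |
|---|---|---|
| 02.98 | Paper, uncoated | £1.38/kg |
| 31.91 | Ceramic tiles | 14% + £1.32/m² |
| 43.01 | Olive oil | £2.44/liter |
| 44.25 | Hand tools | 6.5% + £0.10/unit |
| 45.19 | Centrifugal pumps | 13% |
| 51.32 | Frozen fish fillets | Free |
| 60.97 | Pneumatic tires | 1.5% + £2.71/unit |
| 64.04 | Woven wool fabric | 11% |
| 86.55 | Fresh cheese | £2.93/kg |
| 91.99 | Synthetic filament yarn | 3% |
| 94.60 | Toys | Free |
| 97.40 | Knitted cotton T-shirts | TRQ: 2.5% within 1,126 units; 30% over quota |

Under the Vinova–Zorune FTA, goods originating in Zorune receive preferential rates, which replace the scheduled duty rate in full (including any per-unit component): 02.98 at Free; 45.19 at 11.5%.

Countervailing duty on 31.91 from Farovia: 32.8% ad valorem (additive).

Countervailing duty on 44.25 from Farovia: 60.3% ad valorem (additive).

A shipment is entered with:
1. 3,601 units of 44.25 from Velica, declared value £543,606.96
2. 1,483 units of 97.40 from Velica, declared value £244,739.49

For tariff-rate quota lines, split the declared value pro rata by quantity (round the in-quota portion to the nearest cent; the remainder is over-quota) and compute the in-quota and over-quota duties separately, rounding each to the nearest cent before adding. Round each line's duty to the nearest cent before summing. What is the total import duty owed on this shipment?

Line 1 (44.25, Velica, 3,601 units, £543,606.96):
Base rate for 44.25 is 6.5% + £0.10/unit.
The additional-duty order on 44.25 targets Farovia, not Velica; it does not apply.
Duty = £543,606.96 × 6.5% + 3,601 × £0.10 = £35,694.55.
Line 2 (97.40, Velica, 1,483 units, £244,739.49):
Code 97.40 is under a tariff-rate quota (threshold 1,126 units). In-quota: 1,126 units at 2.5%; over-quota: 357 units at 30%.
Pro-rata value split: in-quota = £244,739.49 × 1,126/1,483 = £185,823.78; over-quota = £244,739.49 − £185,823.78 = £58,915.71.
In-quota duty = £185,823.78 × 2.5% = £4,645.59. Over-quota duty = £58,915.71 × 30% = £17,674.71.
Line duty = £4,645.59 + £17,674.71 = £22,320.30.
Total = £35,694.55 + £22,320.30 = £58,014.85.

£58,014.85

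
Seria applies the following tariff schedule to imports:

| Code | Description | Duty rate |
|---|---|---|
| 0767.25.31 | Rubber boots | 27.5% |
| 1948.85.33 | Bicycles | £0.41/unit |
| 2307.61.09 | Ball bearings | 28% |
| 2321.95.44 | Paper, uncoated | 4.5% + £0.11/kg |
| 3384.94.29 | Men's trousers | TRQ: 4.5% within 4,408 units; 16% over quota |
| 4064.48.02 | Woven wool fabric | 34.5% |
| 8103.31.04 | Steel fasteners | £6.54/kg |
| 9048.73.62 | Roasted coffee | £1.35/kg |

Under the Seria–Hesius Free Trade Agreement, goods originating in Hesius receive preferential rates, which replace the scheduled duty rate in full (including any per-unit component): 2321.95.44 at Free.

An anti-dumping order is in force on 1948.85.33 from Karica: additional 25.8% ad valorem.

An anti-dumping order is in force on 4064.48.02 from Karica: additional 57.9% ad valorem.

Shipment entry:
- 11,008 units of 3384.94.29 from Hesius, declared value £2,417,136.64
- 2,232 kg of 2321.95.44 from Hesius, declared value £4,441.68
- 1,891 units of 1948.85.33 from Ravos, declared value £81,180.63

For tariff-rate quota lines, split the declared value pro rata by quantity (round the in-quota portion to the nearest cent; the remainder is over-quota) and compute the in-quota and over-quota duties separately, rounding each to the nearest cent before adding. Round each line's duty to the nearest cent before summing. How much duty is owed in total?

£276,207.68

Line 1 (3384.94.29, Hesius, 11,008 units, £2,417,136.64):
Code 3384.94.29 is under a tariff-rate quota (threshold 4,408 units). In-quota: 4,408 units at 4.5%; over-quota: 6,600 units at 16%.
Pro-rata value split: in-quota = £2,417,136.64 × 4,408/11,008 = £967,908.64; over-quota = £2,417,136.64 − £967,908.64 = £1,449,228.00.
In-quota duty = £967,908.64 × 4.5% = £43,555.89. Over-quota duty = £1,449,228.00 × 16% = £231,876.48.
Line duty = £43,555.89 + £231,876.48 = £275,432.37.
Line 2 (2321.95.44, Hesius, 2,232 kg, £4,441.68):
Base rate for 2321.95.44 is 4.5% + £0.11/kg.
Origin Hesius qualifies under the Seria–Hesius agreement and 2321.95.44 is covered: preferential rate Free applies instead.
Duty = £4,441.68 × 0% = £0.00.
Line 3 (1948.85.33, Ravos, 1,891 units, £81,180.63):
Base rate for 1948.85.33 is £0.41/unit.
The additional-duty order on 1948.85.33 targets Karica, not Ravos; it does not apply.
Duty = 1,891 × £0.41 = £775.31.
Total = £275,432.37 + £0.00 + £775.31 = £276,207.68.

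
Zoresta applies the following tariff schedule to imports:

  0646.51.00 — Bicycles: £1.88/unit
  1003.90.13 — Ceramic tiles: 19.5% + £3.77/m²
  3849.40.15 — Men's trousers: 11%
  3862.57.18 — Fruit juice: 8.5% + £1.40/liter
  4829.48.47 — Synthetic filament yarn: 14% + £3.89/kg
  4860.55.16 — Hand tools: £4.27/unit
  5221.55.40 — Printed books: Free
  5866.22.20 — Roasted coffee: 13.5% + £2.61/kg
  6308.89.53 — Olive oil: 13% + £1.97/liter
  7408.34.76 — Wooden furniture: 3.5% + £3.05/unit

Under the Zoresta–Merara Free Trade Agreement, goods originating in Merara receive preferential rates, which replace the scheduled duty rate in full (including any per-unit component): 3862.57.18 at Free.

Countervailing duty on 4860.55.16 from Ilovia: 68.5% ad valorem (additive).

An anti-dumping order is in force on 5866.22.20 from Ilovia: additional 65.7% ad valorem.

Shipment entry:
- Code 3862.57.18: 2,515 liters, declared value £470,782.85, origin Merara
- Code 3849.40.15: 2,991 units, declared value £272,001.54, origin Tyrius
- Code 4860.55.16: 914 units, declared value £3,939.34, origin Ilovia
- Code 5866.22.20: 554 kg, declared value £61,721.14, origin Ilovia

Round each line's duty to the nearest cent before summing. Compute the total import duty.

£86,850.48

Line 1 (3862.57.18, Merara, 2,515 liters, £470,782.85):
Base rate for 3862.57.18 is 8.5% + £1.40/liter.
Origin Merara qualifies under the Zoresta–Merara agreement and 3862.57.18 is covered: preferential rate Free applies instead.
Duty = £470,782.85 × 0% = £0.00.
Line 2 (3849.40.15, Tyrius, 2,991 units, £272,001.54):
Base rate for 3849.40.15 is 11%.
Duty = £272,001.54 × 11% = £29,920.17.
Line 3 (4860.55.16, Ilovia, 914 units, £3,939.34):
Base rate for 4860.55.16 is £4.27/unit.
Additional duty on 4860.55.16 from Ilovia: +68.5% ad valorem. Applied ad valorem rate = 68.5%.
Duty = £3,939.34 × 68.5% + 914 × £4.27 = £6,601.23.
Line 4 (5866.22.20, Ilovia, 554 kg, £61,721.14):
Base rate for 5866.22.20 is 13.5% + £2.61/kg.
Additional duty on 5866.22.20 from Ilovia: +65.7%. Applied ad valorem rate: 13.5% + 65.7% = 79.2%.
Duty = £61,721.14 × 79.2% + 554 × £2.61 = £50,329.08.
Total = £0.00 + £29,920.17 + £6,601.23 + £50,329.08 = £86,850.48.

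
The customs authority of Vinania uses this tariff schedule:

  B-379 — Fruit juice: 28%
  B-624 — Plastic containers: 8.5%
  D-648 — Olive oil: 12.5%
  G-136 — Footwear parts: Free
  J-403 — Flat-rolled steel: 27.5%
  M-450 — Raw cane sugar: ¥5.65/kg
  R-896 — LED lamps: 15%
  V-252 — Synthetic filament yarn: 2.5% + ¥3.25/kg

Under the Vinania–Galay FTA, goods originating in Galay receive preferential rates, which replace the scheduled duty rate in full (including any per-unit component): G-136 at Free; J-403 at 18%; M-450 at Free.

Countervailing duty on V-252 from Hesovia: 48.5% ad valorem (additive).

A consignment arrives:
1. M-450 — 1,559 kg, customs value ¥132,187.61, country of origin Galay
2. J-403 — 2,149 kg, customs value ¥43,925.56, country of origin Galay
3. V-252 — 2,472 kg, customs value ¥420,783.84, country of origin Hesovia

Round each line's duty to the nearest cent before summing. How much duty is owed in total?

Line 1 (M-450, Galay, 1,559 kg, ¥132,187.61):
Base rate for M-450 is ¥5.65/kg.
Origin Galay qualifies under the Vinania–Galay agreement and M-450 is covered: preferential rate Free applies instead.
Duty = ¥132,187.61 × 0% = ¥0.00.
Line 2 (J-403, Galay, 2,149 kg, ¥43,925.56):
Base rate for J-403 is 27.5%.
Origin Galay qualifies under the Vinania–Galay agreement and J-403 is covered: preferential rate 18% applies instead.
Duty = ¥43,925.56 × 18% = ¥7,906.60.
Line 3 (V-252, Hesovia, 2,472 kg, ¥420,783.84):
Base rate for V-252 is 2.5% + ¥3.25/kg.
Additional duty on V-252 from Hesovia: +48.5%. Applied ad valorem rate: 2.5% + 48.5% = 51%.
Duty = ¥420,783.84 × 51% + 2,472 × ¥3.25 = ¥222,633.76.
Total = ¥0.00 + ¥7,906.60 + ¥222,633.76 = ¥230,540.36.

¥230,540.36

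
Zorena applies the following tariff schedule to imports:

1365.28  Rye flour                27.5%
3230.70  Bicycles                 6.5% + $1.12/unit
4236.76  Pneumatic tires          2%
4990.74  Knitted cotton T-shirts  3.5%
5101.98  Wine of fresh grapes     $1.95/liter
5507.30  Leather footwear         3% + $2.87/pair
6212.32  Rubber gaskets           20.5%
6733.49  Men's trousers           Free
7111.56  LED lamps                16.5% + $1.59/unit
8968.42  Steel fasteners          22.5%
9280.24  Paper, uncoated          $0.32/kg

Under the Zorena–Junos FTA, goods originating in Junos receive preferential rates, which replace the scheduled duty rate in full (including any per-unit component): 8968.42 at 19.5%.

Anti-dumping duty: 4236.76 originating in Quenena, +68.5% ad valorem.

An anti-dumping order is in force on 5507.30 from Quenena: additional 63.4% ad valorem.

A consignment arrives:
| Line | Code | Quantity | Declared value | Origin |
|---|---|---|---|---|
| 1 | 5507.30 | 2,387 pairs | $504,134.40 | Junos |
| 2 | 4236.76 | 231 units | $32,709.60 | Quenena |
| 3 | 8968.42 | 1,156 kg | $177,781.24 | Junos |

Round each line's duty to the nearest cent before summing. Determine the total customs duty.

$79,702.33

Line 1 (5507.30, Junos, 2,387 pairs, $504,134.40):
Base rate for 5507.30 is 3% + $2.87/pair.
Origin Junos is the FTA partner but 5507.30 is not on the preference list; base rate stands.
The additional-duty order on 5507.30 targets Quenena, not Junos; it does not apply.
Duty = $504,134.40 × 3% + 2,387 × $2.87 = $21,974.72.
Line 2 (4236.76, Quenena, 231 units, $32,709.60):
Base rate for 4236.76 is 2%.
Additional duty on 4236.76 from Quenena: +68.5%. Applied ad valorem rate: 2% + 68.5% = 70.5%.
Duty = $32,709.60 × 70.5% = $23,060.27.
Line 3 (8968.42, Junos, 1,156 kg, $177,781.24):
Base rate for 8968.42 is 22.5%.
Origin Junos qualifies under the Zorena–Junos agreement and 8968.42 is covered: preferential rate 19.5% applies instead.
Duty = $177,781.24 × 19.5% = $34,667.34.
Total = $21,974.72 + $23,060.27 + $34,667.34 = $79,702.33.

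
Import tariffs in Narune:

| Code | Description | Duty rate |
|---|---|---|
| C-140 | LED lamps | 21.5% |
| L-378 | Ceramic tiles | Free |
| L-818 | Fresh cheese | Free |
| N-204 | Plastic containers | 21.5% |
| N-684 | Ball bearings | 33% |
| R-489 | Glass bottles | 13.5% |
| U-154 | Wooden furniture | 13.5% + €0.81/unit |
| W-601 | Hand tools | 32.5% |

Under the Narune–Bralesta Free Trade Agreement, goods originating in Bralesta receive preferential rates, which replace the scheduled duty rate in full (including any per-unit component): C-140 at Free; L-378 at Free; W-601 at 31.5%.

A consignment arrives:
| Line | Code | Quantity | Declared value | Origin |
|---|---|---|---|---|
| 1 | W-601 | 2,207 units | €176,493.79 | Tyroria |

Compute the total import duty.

€57,360.48

Line 1 (W-601, Tyroria, 2,207 units, €176,493.79):
Base rate for W-601 is 32.5%.
W-601 has an FTA preferential rate, but origin Tyroria is not Bralesta; base rate stands.
Duty = €176,493.79 × 32.5% = €57,360.48.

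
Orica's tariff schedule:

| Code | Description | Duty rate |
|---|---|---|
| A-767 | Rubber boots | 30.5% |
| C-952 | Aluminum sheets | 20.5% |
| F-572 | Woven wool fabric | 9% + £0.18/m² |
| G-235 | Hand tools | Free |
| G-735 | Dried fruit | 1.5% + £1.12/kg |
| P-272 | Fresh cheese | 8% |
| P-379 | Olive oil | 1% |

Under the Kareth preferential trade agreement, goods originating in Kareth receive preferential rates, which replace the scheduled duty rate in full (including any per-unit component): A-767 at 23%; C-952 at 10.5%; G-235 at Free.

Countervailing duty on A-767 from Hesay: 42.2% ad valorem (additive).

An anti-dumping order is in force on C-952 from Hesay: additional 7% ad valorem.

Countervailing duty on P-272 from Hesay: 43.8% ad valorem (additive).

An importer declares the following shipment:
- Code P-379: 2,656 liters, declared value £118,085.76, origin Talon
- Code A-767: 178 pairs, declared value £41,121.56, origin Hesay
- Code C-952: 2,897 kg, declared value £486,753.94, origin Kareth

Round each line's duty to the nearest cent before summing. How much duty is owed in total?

£82,185.39

Line 1 (P-379, Talon, 2,656 liters, £118,085.76):
Base rate for P-379 is 1%.
Duty = £118,085.76 × 1% = £1,180.86.
Line 2 (A-767, Hesay, 178 pairs, £41,121.56):
Base rate for A-767 is 30.5%.
A-767 has an FTA preferential rate, but origin Hesay is not Kareth; base rate stands.
Additional duty on A-767 from Hesay: +42.2%. Applied ad valorem rate: 30.5% + 42.2% = 72.7%.
Duty = £41,121.56 × 72.7% = £29,895.37.
Line 3 (C-952, Kareth, 2,897 kg, £486,753.94):
Base rate for C-952 is 20.5%.
Origin Kareth qualifies under the Orica–Kareth agreement and C-952 is covered: preferential rate 10.5% applies instead.
The additional-duty order on C-952 targets Hesay, not Kareth; it does not apply.
Duty = £486,753.94 × 10.5% = £51,109.16.
Total = £1,180.86 + £29,895.37 + £51,109.16 = £82,185.39.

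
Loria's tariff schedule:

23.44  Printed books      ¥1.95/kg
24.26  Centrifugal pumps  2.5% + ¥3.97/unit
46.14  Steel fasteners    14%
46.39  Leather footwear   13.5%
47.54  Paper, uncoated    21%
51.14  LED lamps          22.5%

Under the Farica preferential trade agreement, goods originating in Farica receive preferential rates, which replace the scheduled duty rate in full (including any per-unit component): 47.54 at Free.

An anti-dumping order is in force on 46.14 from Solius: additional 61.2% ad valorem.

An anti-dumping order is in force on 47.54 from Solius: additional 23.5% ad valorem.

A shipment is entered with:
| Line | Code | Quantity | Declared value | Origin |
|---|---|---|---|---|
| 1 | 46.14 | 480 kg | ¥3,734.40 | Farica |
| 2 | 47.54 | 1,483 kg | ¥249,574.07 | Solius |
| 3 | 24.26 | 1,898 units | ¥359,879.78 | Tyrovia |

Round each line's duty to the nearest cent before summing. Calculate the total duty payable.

¥128,115.33

Line 1 (46.14, Farica, 480 kg, ¥3,734.40):
Base rate for 46.14 is 14%.
Origin Farica is the FTA partner but 46.14 is not on the preference list; base rate stands.
The additional-duty order on 46.14 targets Solius, not Farica; it does not apply.
Duty = ¥3,734.40 × 14% = ¥522.82.
Line 2 (47.54, Solius, 1,483 kg, ¥249,574.07):
Base rate for 47.54 is 21%.
47.54 has an FTA preferential rate, but origin Solius is not Farica; base rate stands.
Additional duty on 47.54 from Solius: +23.5%. Applied ad valorem rate: 21% + 23.5% = 44.5%.
Duty = ¥249,574.07 × 44.5% = ¥111,060.46.
Line 3 (24.26, Tyrovia, 1,898 units, ¥359,879.78):
Base rate for 24.26 is 2.5% + ¥3.97/unit.
Duty = ¥359,879.78 × 2.5% + 1,898 × ¥3.97 = ¥16,532.05.
Total = ¥522.82 + ¥111,060.46 + ¥16,532.05 = ¥128,115.33.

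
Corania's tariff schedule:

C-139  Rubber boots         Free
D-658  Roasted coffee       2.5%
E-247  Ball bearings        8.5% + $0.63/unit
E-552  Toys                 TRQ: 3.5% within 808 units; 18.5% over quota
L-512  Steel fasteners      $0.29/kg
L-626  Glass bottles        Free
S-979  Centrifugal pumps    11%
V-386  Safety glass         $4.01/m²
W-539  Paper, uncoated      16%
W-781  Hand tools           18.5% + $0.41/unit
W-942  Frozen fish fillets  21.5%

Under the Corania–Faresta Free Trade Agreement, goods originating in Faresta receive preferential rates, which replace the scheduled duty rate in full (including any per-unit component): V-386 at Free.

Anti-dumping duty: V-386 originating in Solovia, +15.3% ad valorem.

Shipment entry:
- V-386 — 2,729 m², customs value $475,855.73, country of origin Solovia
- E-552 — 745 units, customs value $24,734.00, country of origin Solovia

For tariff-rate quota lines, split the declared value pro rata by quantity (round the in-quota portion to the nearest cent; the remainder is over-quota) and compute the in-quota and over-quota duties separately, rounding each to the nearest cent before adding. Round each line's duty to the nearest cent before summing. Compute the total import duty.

Line 1 (V-386, Solovia, 2,729 m², $475,855.73):
Base rate for V-386 is $4.01/m².
V-386 has an FTA preferential rate, but origin Solovia is not Faresta; base rate stands.
Additional duty on V-386 from Solovia: +15.3% ad valorem. Applied ad valorem rate = 15.3%.
Duty = $475,855.73 × 15.3% + 2,729 × $4.01 = $83,749.22.
Line 2 (E-552, Solovia, 745 units, $24,734.00):
Code E-552 is under a tariff-rate quota (threshold 808 units). Quantity 745 units is within the quota, so the in-quota rate 3.5% applies to the full value.
Duty = $24,734.00 × 3.5% = $865.69.
Total = $83,749.22 + $865.69 = $84,614.91.

$84,614.91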